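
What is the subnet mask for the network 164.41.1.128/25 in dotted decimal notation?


/25 means 25 network bits, 7 host bits
Binary: 11111111111111111111111110000000
Mask: 255.255.255.128


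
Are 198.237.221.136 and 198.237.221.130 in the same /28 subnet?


Mask: 255.255.255.240
198.237.221.136 AND mask = 198.237.221.128
198.237.221.130 AND mask = 198.237.221.128
Yes, same subnet (198.237.221.128)


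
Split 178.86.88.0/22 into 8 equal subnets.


New prefix = 22 + 3 = 25
Each subnet has 128 addresses
  178.86.88.0/25
  178.86.88.128/25
  178.86.89.0/25
  178.86.89.128/25
  178.86.90.0/25
  178.86.90.128/25
  178.86.91.0/25
  178.86.91.128/25
Subnets: 178.86.88.0/25, 178.86.88.128/25, 178.86.89.0/25, 178.86.89.128/25, 178.86.90.0/25, 178.86.90.128/25, 178.86.91.0/25, 178.86.91.128/25


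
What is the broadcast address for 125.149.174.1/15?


Network: 125.148.0.0/15
Host bits = 17
Set all host bits to 1:
Broadcast: 125.149.255.255


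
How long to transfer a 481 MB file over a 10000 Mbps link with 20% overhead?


Effective throughput = 10000 * (1 - 20/100) = 8000 Mbps
File size in Mb = 481 * 8 = 3848 Mb
Time = 3848 / 8000
Time = 0.481 seconds


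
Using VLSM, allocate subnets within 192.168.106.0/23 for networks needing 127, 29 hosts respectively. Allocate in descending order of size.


127 hosts -> /24 (254 usable): 192.168.106.0/24
29 hosts -> /27 (30 usable): 192.168.107.0/27
Allocation: 192.168.106.0/24 (127 hosts, 254 usable); 192.168.107.0/27 (29 hosts, 30 usable)


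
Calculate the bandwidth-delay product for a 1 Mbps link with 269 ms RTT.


BDP = bandwidth * RTT
= 1 Mbps * 269 ms
= 1 * 1e6 * 269 / 1000 bits
= 269000 bits
= 33625 bytes
= 32.8369 KB
BDP = 269000 bits (33625 bytes)


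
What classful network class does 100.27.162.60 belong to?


First octet: 100
Binary: 01100100
0xxxxxxx -> Class A (1-126)
Class A, default mask 255.0.0.0 (/8)


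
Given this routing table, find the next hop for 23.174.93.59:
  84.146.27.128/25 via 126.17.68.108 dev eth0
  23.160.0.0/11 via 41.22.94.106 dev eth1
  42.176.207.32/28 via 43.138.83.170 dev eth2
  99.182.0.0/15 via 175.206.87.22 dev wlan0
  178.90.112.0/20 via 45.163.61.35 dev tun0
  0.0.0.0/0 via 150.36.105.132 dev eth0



Longest prefix match for 23.174.93.59:
  /25 84.146.27.128: no
  /11 23.160.0.0: MATCH
  /28 42.176.207.32: no
  /15 99.182.0.0: no
  /20 178.90.112.0: no
  /0 0.0.0.0: MATCH
Selected: next-hop 41.22.94.106 via eth1 (matched /11)


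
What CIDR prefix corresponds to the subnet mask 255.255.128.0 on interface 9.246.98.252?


Binary: 11111111.11111111.10000000.00000000
Count leading 1s
Prefix: /17


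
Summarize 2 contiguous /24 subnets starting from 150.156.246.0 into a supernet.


Original prefix: /24
Number of subnets: 2 = 2^1
New prefix = 24 - 1 = 23
Supernet: 150.156.246.0/23


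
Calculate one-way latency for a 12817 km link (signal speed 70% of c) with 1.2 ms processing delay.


Speed = 0.7 * 3e5 km/s = 210000 km/s
Propagation delay = 12817 / 210000 = 0.061 s = 61.0333 ms
Processing delay = 1.2 ms
Total one-way latency = 62.2333 ms


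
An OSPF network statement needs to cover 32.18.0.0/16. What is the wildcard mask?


Subnet mask: 255.255.0.0
Wildcard = 255.255.255.255 - subnet mask
255 - 255 = 0
255 - 255 = 0
255 - 0 = 255
255 - 0 = 255
Wildcard: 0.0.255.255


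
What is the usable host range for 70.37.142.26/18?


Network: 70.37.128.0
Broadcast: 70.37.191.255
First usable = network + 1
Last usable = broadcast - 1
Range: 70.37.128.1 to 70.37.191.254


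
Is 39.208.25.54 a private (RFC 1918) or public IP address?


RFC 1918 private ranges:
  10.0.0.0/8 (10.0.0.0 - 10.255.255.255)
  172.16.0.0/12 (172.16.0.0 - 172.31.255.255)
  192.168.0.0/16 (192.168.0.0 - 192.168.255.255)
Public (not in any RFC 1918 range)


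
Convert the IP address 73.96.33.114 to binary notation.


73 = 01001001
96 = 01100000
33 = 00100001
114 = 01110010
Binary: 01001001.01100000.00100001.01110010


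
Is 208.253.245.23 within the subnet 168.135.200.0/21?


Subnet network: 168.135.200.0
Test IP AND mask: 208.253.240.0
No, 208.253.245.23 is not in 168.135.200.0/21


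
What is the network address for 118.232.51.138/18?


IP:   01110110.11101000.00110011.10001010
Mask: 11111111.11111111.11000000.00000000
AND operation:
Net:  01110110.11101000.00000000.00000000
Network: 118.232.0.0/18


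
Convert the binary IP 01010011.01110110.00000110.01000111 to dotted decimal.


01010011 = 83
01110110 = 118
00000110 = 6
01000111 = 71
IP: 83.118.6.71


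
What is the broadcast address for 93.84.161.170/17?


Network: 93.84.128.0/17
Host bits = 15
Set all host bits to 1:
Broadcast: 93.84.255.255


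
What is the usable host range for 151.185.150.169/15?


Network: 151.184.0.0
Broadcast: 151.185.255.255
First usable = network + 1
Last usable = broadcast - 1
Range: 151.184.0.1 to 151.185.255.254


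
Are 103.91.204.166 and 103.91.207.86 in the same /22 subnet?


Mask: 255.255.252.0
103.91.204.166 AND mask = 103.91.204.0
103.91.207.86 AND mask = 103.91.204.0
Yes, same subnet (103.91.204.0)


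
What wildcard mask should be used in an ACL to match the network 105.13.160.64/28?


Subnet mask: 255.255.255.240
Wildcard = 255.255.255.255 - subnet mask
255 - 255 = 0
255 - 255 = 0
255 - 255 = 0
255 - 240 = 15
Wildcard: 0.0.0.15


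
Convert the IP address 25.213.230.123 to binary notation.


25 = 00011001
213 = 11010101
230 = 11100110
123 = 01111011
Binary: 00011001.11010101.11100110.01111011


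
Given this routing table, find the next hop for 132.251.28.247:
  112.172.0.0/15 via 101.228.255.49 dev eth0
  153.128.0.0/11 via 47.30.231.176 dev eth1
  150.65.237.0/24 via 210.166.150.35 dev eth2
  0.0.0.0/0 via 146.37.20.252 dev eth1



Longest prefix match for 132.251.28.247:
  /15 112.172.0.0: no
  /11 153.128.0.0: no
  /24 150.65.237.0: no
  /0 0.0.0.0: MATCH
Selected: next-hop 146.37.20.252 via eth1 (matched /0)


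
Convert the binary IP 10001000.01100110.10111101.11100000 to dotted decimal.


10001000 = 136
01100110 = 102
10111101 = 189
11100000 = 224
IP: 136.102.189.224


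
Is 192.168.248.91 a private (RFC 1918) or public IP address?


RFC 1918 private ranges:
  10.0.0.0/8 (10.0.0.0 - 10.255.255.255)
  172.16.0.0/12 (172.16.0.0 - 172.31.255.255)
  192.168.0.0/16 (192.168.0.0 - 192.168.255.255)
Private (in 192.168.0.0/16)


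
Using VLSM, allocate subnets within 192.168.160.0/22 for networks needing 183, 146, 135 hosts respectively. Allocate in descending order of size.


183 hosts -> /24 (254 usable): 192.168.160.0/24
146 hosts -> /24 (254 usable): 192.168.161.0/24
135 hosts -> /24 (254 usable): 192.168.162.0/24
Allocation: 192.168.160.0/24 (183 hosts, 254 usable); 192.168.161.0/24 (146 hosts, 254 usable); 192.168.162.0/24 (135 hosts, 254 usable)


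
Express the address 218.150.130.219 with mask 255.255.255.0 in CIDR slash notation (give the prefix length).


Binary: 11111111.11111111.11111111.00000000
Count leading 1s
Prefix: /24


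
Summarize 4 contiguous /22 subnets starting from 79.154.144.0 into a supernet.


Original prefix: /22
Number of subnets: 4 = 2^2
New prefix = 22 - 2 = 20
Supernet: 79.154.144.0/20


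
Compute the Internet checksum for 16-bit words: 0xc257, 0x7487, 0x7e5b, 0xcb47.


Sum all words (with carry folding):
+ 0xc257 = 0xc257
+ 0x7487 = 0x36df
+ 0x7e5b = 0xb53a
+ 0xcb47 = 0x8082
One's complement: ~0x8082
Checksum = 0x7f7d


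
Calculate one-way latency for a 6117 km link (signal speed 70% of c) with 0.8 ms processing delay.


Speed = 0.7 * 3e5 km/s = 210000 km/s
Propagation delay = 6117 / 210000 = 0.0291 s = 29.1286 ms
Processing delay = 0.8 ms
Total one-way latency = 29.9286 ms


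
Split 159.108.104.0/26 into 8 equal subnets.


New prefix = 26 + 3 = 29
Each subnet has 8 addresses
  159.108.104.0/29
  159.108.104.8/29
  159.108.104.16/29
  159.108.104.24/29
  159.108.104.32/29
  159.108.104.40/29
  159.108.104.48/29
  159.108.104.56/29
Subnets: 159.108.104.0/29, 159.108.104.8/29, 159.108.104.16/29, 159.108.104.24/29, 159.108.104.32/29, 159.108.104.40/29, 159.108.104.48/29, 159.108.104.56/29


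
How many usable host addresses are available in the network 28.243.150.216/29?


Host bits = 32 - 29 = 3
Total addresses = 2^3 = 8
Usable = total - 2 (network and broadcast)
Usable hosts: 6


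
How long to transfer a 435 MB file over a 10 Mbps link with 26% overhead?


Effective throughput = 10 * (1 - 26/100) = 7.4 Mbps
File size in Mb = 435 * 8 = 3480 Mb
Time = 3480 / 7.4
Time = 470.2703 seconds


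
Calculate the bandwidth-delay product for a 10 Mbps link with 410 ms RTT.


BDP = bandwidth * RTT
= 10 Mbps * 410 ms
= 10 * 1e6 * 410 / 1000 bits
= 4100000 bits
= 512500 bytes
= 500.4883 KB
BDP = 4100000 bits (512500 bytes)


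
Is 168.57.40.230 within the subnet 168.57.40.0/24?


Subnet network: 168.57.40.0
Test IP AND mask: 168.57.40.0
Yes, 168.57.40.230 is in 168.57.40.0/24


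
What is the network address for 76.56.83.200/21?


IP:   01001100.00111000.01010011.11001000
Mask: 11111111.11111111.11111000.00000000
AND operation:
Net:  01001100.00111000.01010000.00000000
Network: 76.56.80.0/21


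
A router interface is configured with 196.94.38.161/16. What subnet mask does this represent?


/16 means 16 network bits, 16 host bits
Binary: 11111111111111110000000000000000
Mask: 255.255.0.0


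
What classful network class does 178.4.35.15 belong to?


First octet: 178
Binary: 10110010
10xxxxxx -> Class B (128-191)
Class B, default mask 255.255.0.0 (/16)


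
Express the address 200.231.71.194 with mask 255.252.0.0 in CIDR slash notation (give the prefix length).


Binary: 11111111.11111100.00000000.00000000
Count leading 1s
Prefix: /14


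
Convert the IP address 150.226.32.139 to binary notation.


150 = 10010110
226 = 11100010
32 = 00100000
139 = 10001011
Binary: 10010110.11100010.00100000.10001011


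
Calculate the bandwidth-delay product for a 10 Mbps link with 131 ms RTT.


BDP = bandwidth * RTT
= 10 Mbps * 131 ms
= 10 * 1e6 * 131 / 1000 bits
= 1310000 bits
= 163750 bytes
= 159.9121 KB
BDP = 1310000 bits (163750 bytes)


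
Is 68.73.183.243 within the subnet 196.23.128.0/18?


Subnet network: 196.23.128.0
Test IP AND mask: 68.73.128.0
No, 68.73.183.243 is not in 196.23.128.0/18


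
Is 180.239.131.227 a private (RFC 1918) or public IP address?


RFC 1918 private ranges:
  10.0.0.0/8 (10.0.0.0 - 10.255.255.255)
  172.16.0.0/12 (172.16.0.0 - 172.31.255.255)
  192.168.0.0/16 (192.168.0.0 - 192.168.255.255)
Public (not in any RFC 1918 range)


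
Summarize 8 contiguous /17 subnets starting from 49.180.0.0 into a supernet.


Original prefix: /17
Number of subnets: 8 = 2^3
New prefix = 17 - 3 = 14
Supernet: 49.180.0.0/14


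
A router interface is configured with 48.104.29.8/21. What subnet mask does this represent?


/21 means 21 network bits, 11 host bits
Binary: 11111111111111111111100000000000
Mask: 255.255.248.0


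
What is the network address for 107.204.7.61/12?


IP:   01101011.11001100.00000111.00111101
Mask: 11111111.11110000.00000000.00000000
AND operation:
Net:  01101011.11000000.00000000.00000000
Network: 107.192.0.0/12


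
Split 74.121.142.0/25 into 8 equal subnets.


New prefix = 25 + 3 = 28
Each subnet has 16 addresses
  74.121.142.0/28
  74.121.142.16/28
  74.121.142.32/28
  74.121.142.48/28
  74.121.142.64/28
  74.121.142.80/28
  74.121.142.96/28
  74.121.142.112/28
Subnets: 74.121.142.0/28, 74.121.142.16/28, 74.121.142.32/28, 74.121.142.48/28, 74.121.142.64/28, 74.121.142.80/28, 74.121.142.96/28, 74.121.142.112/28


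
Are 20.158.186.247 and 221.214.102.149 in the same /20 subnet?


Mask: 255.255.240.0
20.158.186.247 AND mask = 20.158.176.0
221.214.102.149 AND mask = 221.214.96.0
No, different subnets (20.158.176.0 vs 221.214.96.0)


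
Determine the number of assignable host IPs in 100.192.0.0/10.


Host bits = 32 - 10 = 22
Total addresses = 2^22 = 4194304
Usable = total - 2 (network and broadcast)
Usable hosts: 4194302


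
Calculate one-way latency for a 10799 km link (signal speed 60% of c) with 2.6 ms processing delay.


Speed = 0.6 * 3e5 km/s = 180000 km/s
Propagation delay = 10799 / 180000 = 0.06 s = 59.9944 ms
Processing delay = 2.6 ms
Total one-way latency = 62.5944 ms


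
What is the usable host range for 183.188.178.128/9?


Network: 183.128.0.0
Broadcast: 183.255.255.255
First usable = network + 1
Last usable = broadcast - 1
Range: 183.128.0.1 to 183.255.255.254


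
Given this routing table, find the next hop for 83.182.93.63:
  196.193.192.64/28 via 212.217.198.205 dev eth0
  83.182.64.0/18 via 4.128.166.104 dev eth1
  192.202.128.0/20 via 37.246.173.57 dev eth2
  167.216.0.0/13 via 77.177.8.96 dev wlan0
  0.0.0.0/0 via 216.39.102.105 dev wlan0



Longest prefix match for 83.182.93.63:
  /28 196.193.192.64: no
  /18 83.182.64.0: MATCH
  /20 192.202.128.0: no
  /13 167.216.0.0: no
  /0 0.0.0.0: MATCH
Selected: next-hop 4.128.166.104 via eth1 (matched /18)


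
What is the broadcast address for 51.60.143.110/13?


Network: 51.56.0.0/13
Host bits = 19
Set all host bits to 1:
Broadcast: 51.63.255.255


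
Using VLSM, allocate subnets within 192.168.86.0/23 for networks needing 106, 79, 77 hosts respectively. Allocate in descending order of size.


106 hosts -> /25 (126 usable): 192.168.86.0/25
79 hosts -> /25 (126 usable): 192.168.86.128/25
77 hosts -> /25 (126 usable): 192.168.87.0/25
Allocation: 192.168.86.0/25 (106 hosts, 126 usable); 192.168.86.128/25 (79 hosts, 126 usable); 192.168.87.0/25 (77 hosts, 126 usable)


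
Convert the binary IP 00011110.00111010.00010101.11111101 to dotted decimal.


00011110 = 30
00111010 = 58
00010101 = 21
11111101 = 253
IP: 30.58.21.253


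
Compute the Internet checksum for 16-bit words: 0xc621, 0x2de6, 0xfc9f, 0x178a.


Sum all words (with carry folding):
+ 0xc621 = 0xc621
+ 0x2de6 = 0xf407
+ 0xfc9f = 0xf0a7
+ 0x178a = 0x0832
One's complement: ~0x0832
Checksum = 0xf7cd


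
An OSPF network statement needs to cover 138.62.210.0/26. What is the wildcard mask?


Subnet mask: 255.255.255.192
Wildcard = 255.255.255.255 - subnet mask
255 - 255 = 0
255 - 255 = 0
255 - 255 = 0
255 - 192 = 63
Wildcard: 0.0.0.63


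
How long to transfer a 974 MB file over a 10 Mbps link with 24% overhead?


Effective throughput = 10 * (1 - 24/100) = 7.6 Mbps
File size in Mb = 974 * 8 = 7792 Mb
Time = 7792 / 7.6
Time = 1025.2632 seconds


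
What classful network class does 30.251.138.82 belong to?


First octet: 30
Binary: 00011110
0xxxxxxx -> Class A (1-126)
Class A, default mask 255.0.0.0 (/8)


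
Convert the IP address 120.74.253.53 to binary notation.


120 = 01111000
74 = 01001010
253 = 11111101
53 = 00110101
Binary: 01111000.01001010.11111101.00110101


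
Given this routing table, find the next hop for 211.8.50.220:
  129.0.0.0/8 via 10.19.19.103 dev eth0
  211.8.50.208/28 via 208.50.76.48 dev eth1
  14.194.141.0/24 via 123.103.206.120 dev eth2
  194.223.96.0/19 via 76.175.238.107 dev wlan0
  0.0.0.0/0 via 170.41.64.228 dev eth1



Longest prefix match for 211.8.50.220:
  /8 129.0.0.0: no
  /28 211.8.50.208: MATCH
  /24 14.194.141.0: no
  /19 194.223.96.0: no
  /0 0.0.0.0: MATCH
Selected: next-hop 208.50.76.48 via eth1 (matched /28)


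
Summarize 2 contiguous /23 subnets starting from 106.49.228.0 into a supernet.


Original prefix: /23
Number of subnets: 2 = 2^1
New prefix = 23 - 1 = 22
Supernet: 106.49.228.0/22


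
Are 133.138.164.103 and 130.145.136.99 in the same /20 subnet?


Mask: 255.255.240.0
133.138.164.103 AND mask = 133.138.160.0
130.145.136.99 AND mask = 130.145.128.0
No, different subnets (133.138.160.0 vs 130.145.128.0)


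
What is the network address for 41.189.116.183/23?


IP:   00101001.10111101.01110100.10110111
Mask: 11111111.11111111.11111110.00000000
AND operation:
Net:  00101001.10111101.01110100.00000000
Network: 41.189.116.0/23


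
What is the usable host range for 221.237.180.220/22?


Network: 221.237.180.0
Broadcast: 221.237.183.255
First usable = network + 1
Last usable = broadcast - 1
Range: 221.237.180.1 to 221.237.183.254


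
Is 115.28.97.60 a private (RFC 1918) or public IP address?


RFC 1918 private ranges:
  10.0.0.0/8 (10.0.0.0 - 10.255.255.255)
  172.16.0.0/12 (172.16.0.0 - 172.31.255.255)
  192.168.0.0/16 (192.168.0.0 - 192.168.255.255)
Public (not in any RFC 1918 range)


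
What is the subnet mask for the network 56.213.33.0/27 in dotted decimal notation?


/27 means 27 network bits, 5 host bits
Binary: 11111111111111111111111111100000
Mask: 255.255.255.224


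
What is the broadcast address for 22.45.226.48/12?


Network: 22.32.0.0/12
Host bits = 20
Set all host bits to 1:
Broadcast: 22.47.255.255


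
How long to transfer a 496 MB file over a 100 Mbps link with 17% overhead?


Effective throughput = 100 * (1 - 17/100) = 83 Mbps
File size in Mb = 496 * 8 = 3968 Mb
Time = 3968 / 83
Time = 47.8072 seconds


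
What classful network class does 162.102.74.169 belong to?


First octet: 162
Binary: 10100010
10xxxxxx -> Class B (128-191)
Class B, default mask 255.255.0.0 (/16)


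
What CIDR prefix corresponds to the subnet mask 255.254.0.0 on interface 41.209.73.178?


Binary: 11111111.11111110.00000000.00000000
Count leading 1s
Prefix: /15


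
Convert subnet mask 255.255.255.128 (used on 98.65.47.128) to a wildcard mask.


Subnet mask: 255.255.255.128
Wildcard = 255.255.255.255 - subnet mask
255 - 255 = 0
255 - 255 = 0
255 - 255 = 0
255 - 128 = 127
Wildcard: 0.0.0.127


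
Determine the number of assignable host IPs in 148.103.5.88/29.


Host bits = 32 - 29 = 3
Total addresses = 2^3 = 8
Usable = total - 2 (network and broadcast)
Usable hosts: 6


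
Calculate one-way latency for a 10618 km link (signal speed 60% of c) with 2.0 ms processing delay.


Speed = 0.6 * 3e5 km/s = 180000 km/s
Propagation delay = 10618 / 180000 = 0.059 s = 58.9889 ms
Processing delay = 2.0 ms
Total one-way latency = 60.9889 ms


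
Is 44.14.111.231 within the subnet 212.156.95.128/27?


Subnet network: 212.156.95.128
Test IP AND mask: 44.14.111.224
No, 44.14.111.231 is not in 212.156.95.128/27


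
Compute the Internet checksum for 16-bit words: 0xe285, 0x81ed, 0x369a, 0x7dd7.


Sum all words (with carry folding):
+ 0xe285 = 0xe285
+ 0x81ed = 0x6473
+ 0x369a = 0x9b0d
+ 0x7dd7 = 0x18e5
One's complement: ~0x18e5
Checksum = 0xe71a


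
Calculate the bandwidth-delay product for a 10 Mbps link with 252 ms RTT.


BDP = bandwidth * RTT
= 10 Mbps * 252 ms
= 10 * 1e6 * 252 / 1000 bits
= 2520000 bits
= 315000 bytes
= 307.6172 KB
BDP = 2520000 bits (315000 bytes)


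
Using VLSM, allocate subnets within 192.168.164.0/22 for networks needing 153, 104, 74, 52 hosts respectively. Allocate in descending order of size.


153 hosts -> /24 (254 usable): 192.168.164.0/24
104 hosts -> /25 (126 usable): 192.168.165.0/25
74 hosts -> /25 (126 usable): 192.168.165.128/25
52 hosts -> /26 (62 usable): 192.168.166.0/26
Allocation: 192.168.164.0/24 (153 hosts, 254 usable); 192.168.165.0/25 (104 hosts, 126 usable); 192.168.165.128/25 (74 hosts, 126 usable); 192.168.166.0/26 (52 hosts, 62 usable)


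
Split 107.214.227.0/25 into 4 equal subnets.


New prefix = 25 + 2 = 27
Each subnet has 32 addresses
  107.214.227.0/27
  107.214.227.32/27
  107.214.227.64/27
  107.214.227.96/27
Subnets: 107.214.227.0/27, 107.214.227.32/27, 107.214.227.64/27, 107.214.227.96/27


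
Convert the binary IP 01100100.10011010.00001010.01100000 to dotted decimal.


01100100 = 100
10011010 = 154
00001010 = 10
01100000 = 96
IP: 100.154.10.96


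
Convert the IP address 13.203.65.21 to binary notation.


13 = 00001101
203 = 11001011
65 = 01000001
21 = 00010101
Binary: 00001101.11001011.01000001.00010101


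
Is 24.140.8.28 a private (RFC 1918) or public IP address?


RFC 1918 private ranges:
  10.0.0.0/8 (10.0.0.0 - 10.255.255.255)
  172.16.0.0/12 (172.16.0.0 - 172.31.255.255)
  192.168.0.0/16 (192.168.0.0 - 192.168.255.255)
Public (not in any RFC 1918 range)


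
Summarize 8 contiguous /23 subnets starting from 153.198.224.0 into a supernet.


Original prefix: /23
Number of subnets: 8 = 2^3
New prefix = 23 - 3 = 20
Supernet: 153.198.224.0/20


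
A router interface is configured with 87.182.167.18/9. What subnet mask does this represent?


/9 means 9 network bits, 23 host bits
Binary: 11111111100000000000000000000000
Mask: 255.128.0.0


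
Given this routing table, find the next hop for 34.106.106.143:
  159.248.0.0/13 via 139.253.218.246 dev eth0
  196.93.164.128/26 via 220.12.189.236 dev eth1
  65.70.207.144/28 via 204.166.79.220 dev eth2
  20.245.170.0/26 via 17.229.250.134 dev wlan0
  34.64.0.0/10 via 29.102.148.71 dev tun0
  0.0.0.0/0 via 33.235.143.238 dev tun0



Longest prefix match for 34.106.106.143:
  /13 159.248.0.0: no
  /26 196.93.164.128: no
  /28 65.70.207.144: no
  /26 20.245.170.0: no
  /10 34.64.0.0: MATCH
  /0 0.0.0.0: MATCH
Selected: next-hop 29.102.148.71 via tun0 (matched /10)


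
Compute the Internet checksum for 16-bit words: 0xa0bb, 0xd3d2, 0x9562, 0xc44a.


Sum all words (with carry folding):
+ 0xa0bb = 0xa0bb
+ 0xd3d2 = 0x748e
+ 0x9562 = 0x09f1
+ 0xc44a = 0xce3b
One's complement: ~0xce3b
Checksum = 0x31c4


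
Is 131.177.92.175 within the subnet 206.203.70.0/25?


Subnet network: 206.203.70.0
Test IP AND mask: 131.177.92.128
No, 131.177.92.175 is not in 206.203.70.0/25


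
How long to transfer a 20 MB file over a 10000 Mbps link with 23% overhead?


Effective throughput = 10000 * (1 - 23/100) = 7700 Mbps
File size in Mb = 20 * 8 = 160 Mb
Time = 160 / 7700
Time = 0.0208 seconds


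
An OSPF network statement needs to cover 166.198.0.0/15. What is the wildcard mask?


Subnet mask: 255.254.0.0
Wildcard = 255.255.255.255 - subnet mask
255 - 255 = 0
255 - 254 = 1
255 - 0 = 255
255 - 0 = 255
Wildcard: 0.1.255.255


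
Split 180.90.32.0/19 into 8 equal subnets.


New prefix = 19 + 3 = 22
Each subnet has 1024 addresses
  180.90.32.0/22
  180.90.36.0/22
  180.90.40.0/22
  180.90.44.0/22
  180.90.48.0/22
  180.90.52.0/22
  180.90.56.0/22
  180.90.60.0/22
Subnets: 180.90.32.0/22, 180.90.36.0/22, 180.90.40.0/22, 180.90.44.0/22, 180.90.48.0/22, 180.90.52.0/22, 180.90.56.0/22, 180.90.60.0/22


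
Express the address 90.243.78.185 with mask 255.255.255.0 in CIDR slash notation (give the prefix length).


Binary: 11111111.11111111.11111111.00000000
Count leading 1s
Prefix: /24


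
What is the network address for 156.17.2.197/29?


IP:   10011100.00010001.00000010.11000101
Mask: 11111111.11111111.11111111.11111000
AND operation:
Net:  10011100.00010001.00000010.11000000
Network: 156.17.2.192/29


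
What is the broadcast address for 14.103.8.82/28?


Network: 14.103.8.80/28
Host bits = 4
Set all host bits to 1:
Broadcast: 14.103.8.95


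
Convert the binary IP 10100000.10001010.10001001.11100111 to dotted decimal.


10100000 = 160
10001010 = 138
10001001 = 137
11100111 = 231
IP: 160.138.137.231


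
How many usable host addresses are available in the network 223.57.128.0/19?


Host bits = 32 - 19 = 13
Total addresses = 2^13 = 8192
Usable = total - 2 (network and broadcast)
Usable hosts: 8190


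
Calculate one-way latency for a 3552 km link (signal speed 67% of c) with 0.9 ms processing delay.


Speed = 0.67 * 3e5 km/s = 201000 km/s
Propagation delay = 3552 / 201000 = 0.0177 s = 17.6716 ms
Processing delay = 0.9 ms
Total one-way latency = 18.5716 ms


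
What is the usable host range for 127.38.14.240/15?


Network: 127.38.0.0
Broadcast: 127.39.255.255
First usable = network + 1
Last usable = broadcast - 1
Range: 127.38.0.1 to 127.39.255.254


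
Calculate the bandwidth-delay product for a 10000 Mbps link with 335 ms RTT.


BDP = bandwidth * RTT
= 10000 Mbps * 335 ms
= 10000 * 1e6 * 335 / 1000 bits
= 3350000000 bits
= 418750000 bytes
= 408935.5469 KB
BDP = 3350000000 bits (418750000 bytes)


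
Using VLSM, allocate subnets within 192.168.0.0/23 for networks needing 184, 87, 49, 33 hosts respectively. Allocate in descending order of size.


184 hosts -> /24 (254 usable): 192.168.0.0/24
87 hosts -> /25 (126 usable): 192.168.1.0/25
49 hosts -> /26 (62 usable): 192.168.1.128/26
33 hosts -> /26 (62 usable): 192.168.1.192/26
Allocation: 192.168.0.0/24 (184 hosts, 254 usable); 192.168.1.0/25 (87 hosts, 126 usable); 192.168.1.128/26 (49 hosts, 62 usable); 192.168.1.192/26 (33 hosts, 62 usable)


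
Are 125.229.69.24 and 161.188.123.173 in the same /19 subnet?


Mask: 255.255.224.0
125.229.69.24 AND mask = 125.229.64.0
161.188.123.173 AND mask = 161.188.96.0
No, different subnets (125.229.64.0 vs 161.188.96.0)


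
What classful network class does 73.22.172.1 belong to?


First octet: 73
Binary: 01001001
0xxxxxxx -> Class A (1-126)
Class A, default mask 255.0.0.0 (/8)


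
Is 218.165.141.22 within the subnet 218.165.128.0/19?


Subnet network: 218.165.128.0
Test IP AND mask: 218.165.128.0
Yes, 218.165.141.22 is in 218.165.128.0/19


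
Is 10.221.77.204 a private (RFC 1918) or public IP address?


RFC 1918 private ranges:
  10.0.0.0/8 (10.0.0.0 - 10.255.255.255)
  172.16.0.0/12 (172.16.0.0 - 172.31.255.255)
  192.168.0.0/16 (192.168.0.0 - 192.168.255.255)
Private (in 10.0.0.0/8)


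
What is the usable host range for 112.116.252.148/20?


Network: 112.116.240.0
Broadcast: 112.116.255.255
First usable = network + 1
Last usable = broadcast - 1
Range: 112.116.240.1 to 112.116.255.254


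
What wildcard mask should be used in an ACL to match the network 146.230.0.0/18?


Subnet mask: 255.255.192.0
Wildcard = 255.255.255.255 - subnet mask
255 - 255 = 0
255 - 255 = 0
255 - 192 = 63
255 - 0 = 255
Wildcard: 0.0.63.255


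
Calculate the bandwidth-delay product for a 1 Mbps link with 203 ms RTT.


BDP = bandwidth * RTT
= 1 Mbps * 203 ms
= 1 * 1e6 * 203 / 1000 bits
= 203000 bits
= 25375 bytes
= 24.7803 KB
BDP = 203000 bits (25375 bytes)


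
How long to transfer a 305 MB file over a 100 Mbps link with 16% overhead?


Effective throughput = 100 * (1 - 16/100) = 84 Mbps
File size in Mb = 305 * 8 = 2440 Mb
Time = 2440 / 84
Time = 29.0476 seconds


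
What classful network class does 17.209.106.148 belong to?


First octet: 17
Binary: 00010001
0xxxxxxx -> Class A (1-126)
Class A, default mask 255.0.0.0 (/8)


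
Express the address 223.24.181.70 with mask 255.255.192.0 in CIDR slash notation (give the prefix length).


Binary: 11111111.11111111.11000000.00000000
Count leading 1s
Prefix: /18


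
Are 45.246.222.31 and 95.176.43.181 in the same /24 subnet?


Mask: 255.255.255.0
45.246.222.31 AND mask = 45.246.222.0
95.176.43.181 AND mask = 95.176.43.0
No, different subnets (45.246.222.0 vs 95.176.43.0)


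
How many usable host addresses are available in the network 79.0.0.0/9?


Host bits = 32 - 9 = 23
Total addresses = 2^23 = 8388608
Usable = total - 2 (network and broadcast)
Usable hosts: 8388606


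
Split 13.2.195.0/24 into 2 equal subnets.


New prefix = 24 + 1 = 25
Each subnet has 128 addresses
  13.2.195.0/25
  13.2.195.128/25
Subnets: 13.2.195.0/25, 13.2.195.128/25


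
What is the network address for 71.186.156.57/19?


IP:   01000111.10111010.10011100.00111001
Mask: 11111111.11111111.11100000.00000000
AND operation:
Net:  01000111.10111010.10000000.00000000
Network: 71.186.128.0/19


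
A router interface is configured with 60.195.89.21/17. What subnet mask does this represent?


/17 means 17 network bits, 15 host bits
Binary: 11111111111111111000000000000000
Mask: 255.255.128.0


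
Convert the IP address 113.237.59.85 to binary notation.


113 = 01110001
237 = 11101101
59 = 00111011
85 = 01010101
Binary: 01110001.11101101.00111011.01010101


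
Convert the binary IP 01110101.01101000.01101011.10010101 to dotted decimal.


01110101 = 117
01101000 = 104
01101011 = 107
10010101 = 149
IP: 117.104.107.149


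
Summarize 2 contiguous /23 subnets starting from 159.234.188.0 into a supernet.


Original prefix: /23
Number of subnets: 2 = 2^1
New prefix = 23 - 1 = 22
Supernet: 159.234.188.0/22


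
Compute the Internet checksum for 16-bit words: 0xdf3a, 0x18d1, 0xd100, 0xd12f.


Sum all words (with carry folding):
+ 0xdf3a = 0xdf3a
+ 0x18d1 = 0xf80b
+ 0xd100 = 0xc90c
+ 0xd12f = 0x9a3c
One's complement: ~0x9a3c
Checksum = 0x65c3


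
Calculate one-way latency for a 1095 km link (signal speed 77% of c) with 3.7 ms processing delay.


Speed = 0.77 * 3e5 km/s = 231000 km/s
Propagation delay = 1095 / 231000 = 0.0047 s = 4.7403 ms
Processing delay = 3.7 ms
Total one-way latency = 8.4403 ms


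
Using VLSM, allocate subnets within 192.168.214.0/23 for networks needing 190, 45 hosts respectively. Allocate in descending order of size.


190 hosts -> /24 (254 usable): 192.168.214.0/24
45 hosts -> /26 (62 usable): 192.168.215.0/26
Allocation: 192.168.214.0/24 (190 hosts, 254 usable); 192.168.215.0/26 (45 hosts, 62 usable)


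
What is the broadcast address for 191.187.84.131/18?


Network: 191.187.64.0/18
Host bits = 14
Set all host bits to 1:
Broadcast: 191.187.127.255


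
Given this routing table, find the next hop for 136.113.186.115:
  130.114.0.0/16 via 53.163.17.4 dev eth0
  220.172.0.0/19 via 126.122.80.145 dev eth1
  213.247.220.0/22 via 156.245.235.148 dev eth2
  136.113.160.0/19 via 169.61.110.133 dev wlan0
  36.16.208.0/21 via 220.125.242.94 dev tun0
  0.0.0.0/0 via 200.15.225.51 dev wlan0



Longest prefix match for 136.113.186.115:
  /16 130.114.0.0: no
  /19 220.172.0.0: no
  /22 213.247.220.0: no
  /19 136.113.160.0: MATCH
  /21 36.16.208.0: no
  /0 0.0.0.0: MATCH
Selected: next-hop 169.61.110.133 via wlan0 (matched /19)


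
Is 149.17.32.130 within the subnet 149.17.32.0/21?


Subnet network: 149.17.32.0
Test IP AND mask: 149.17.32.0
Yes, 149.17.32.130 is in 149.17.32.0/21


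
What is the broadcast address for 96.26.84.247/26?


Network: 96.26.84.192/26
Host bits = 6
Set all host bits to 1:
Broadcast: 96.26.84.255


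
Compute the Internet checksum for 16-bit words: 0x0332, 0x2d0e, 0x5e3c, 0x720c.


Sum all words (with carry folding):
+ 0x0332 = 0x0332
+ 0x2d0e = 0x3040
+ 0x5e3c = 0x8e7c
+ 0x720c = 0x0089
One's complement: ~0x0089
Checksum = 0xff76


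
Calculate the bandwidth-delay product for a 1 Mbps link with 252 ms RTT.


BDP = bandwidth * RTT
= 1 Mbps * 252 ms
= 1 * 1e6 * 252 / 1000 bits
= 252000 bits
= 31500 bytes
= 30.7617 KB
BDP = 252000 bits (31500 bytes)


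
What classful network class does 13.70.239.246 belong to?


First octet: 13
Binary: 00001101
0xxxxxxx -> Class A (1-126)
Class A, default mask 255.0.0.0 (/8)


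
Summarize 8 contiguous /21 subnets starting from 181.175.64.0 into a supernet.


Original prefix: /21
Number of subnets: 8 = 2^3
New prefix = 21 - 3 = 18
Supernet: 181.175.64.0/18


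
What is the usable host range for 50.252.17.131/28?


Network: 50.252.17.128
Broadcast: 50.252.17.143
First usable = network + 1
Last usable = broadcast - 1
Range: 50.252.17.129 to 50.252.17.142


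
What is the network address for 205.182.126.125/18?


IP:   11001101.10110110.01111110.01111101
Mask: 11111111.11111111.11000000.00000000
AND operation:
Net:  11001101.10110110.01000000.00000000
Network: 205.182.64.0/18


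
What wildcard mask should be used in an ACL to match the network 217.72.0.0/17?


Subnet mask: 255.255.128.0
Wildcard = 255.255.255.255 - subnet mask
255 - 255 = 0
255 - 255 = 0
255 - 128 = 127
255 - 0 = 255
Wildcard: 0.0.127.255


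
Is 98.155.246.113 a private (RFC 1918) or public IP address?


RFC 1918 private ranges:
  10.0.0.0/8 (10.0.0.0 - 10.255.255.255)
  172.16.0.0/12 (172.16.0.0 - 172.31.255.255)
  192.168.0.0/16 (192.168.0.0 - 192.168.255.255)
Public (not in any RFC 1918 range)


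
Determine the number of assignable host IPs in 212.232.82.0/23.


Host bits = 32 - 23 = 9
Total addresses = 2^9 = 512
Usable = total - 2 (network and broadcast)
Usable hosts: 510


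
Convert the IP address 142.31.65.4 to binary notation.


142 = 10001110
31 = 00011111
65 = 01000001
4 = 00000100
Binary: 10001110.00011111.01000001.00000100


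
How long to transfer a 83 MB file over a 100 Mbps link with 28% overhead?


Effective throughput = 100 * (1 - 28/100) = 72 Mbps
File size in Mb = 83 * 8 = 664 Mb
Time = 664 / 72
Time = 9.2222 seconds


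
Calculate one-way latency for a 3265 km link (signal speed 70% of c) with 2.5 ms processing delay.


Speed = 0.7 * 3e5 km/s = 210000 km/s
Propagation delay = 3265 / 210000 = 0.0155 s = 15.5476 ms
Processing delay = 2.5 ms
Total one-way latency = 18.0476 ms


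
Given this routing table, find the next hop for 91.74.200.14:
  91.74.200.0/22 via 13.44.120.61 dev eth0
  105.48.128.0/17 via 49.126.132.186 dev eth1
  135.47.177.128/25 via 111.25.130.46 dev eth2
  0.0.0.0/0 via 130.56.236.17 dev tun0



Longest prefix match for 91.74.200.14:
  /22 91.74.200.0: MATCH
  /17 105.48.128.0: no
  /25 135.47.177.128: no
  /0 0.0.0.0: MATCH
Selected: next-hop 13.44.120.61 via eth0 (matched /22)


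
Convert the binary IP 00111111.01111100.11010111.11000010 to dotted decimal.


00111111 = 63
01111100 = 124
11010111 = 215
11000010 = 194
IP: 63.124.215.194


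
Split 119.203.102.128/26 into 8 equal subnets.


New prefix = 26 + 3 = 29
Each subnet has 8 addresses
  119.203.102.128/29
  119.203.102.136/29
  119.203.102.144/29
  119.203.102.152/29
  119.203.102.160/29
  119.203.102.168/29
  119.203.102.176/29
  119.203.102.184/29
Subnets: 119.203.102.128/29, 119.203.102.136/29, 119.203.102.144/29, 119.203.102.152/29, 119.203.102.160/29, 119.203.102.168/29, 119.203.102.176/29, 119.203.102.184/29


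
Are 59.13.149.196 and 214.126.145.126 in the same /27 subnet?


Mask: 255.255.255.224
59.13.149.196 AND mask = 59.13.149.192
214.126.145.126 AND mask = 214.126.145.96
No, different subnets (59.13.149.192 vs 214.126.145.96)


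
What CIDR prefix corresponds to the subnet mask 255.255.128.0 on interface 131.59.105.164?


Binary: 11111111.11111111.10000000.00000000
Count leading 1s
Prefix: /17


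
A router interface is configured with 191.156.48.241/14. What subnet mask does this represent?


/14 means 14 network bits, 18 host bits
Binary: 11111111111111000000000000000000
Mask: 255.252.0.0


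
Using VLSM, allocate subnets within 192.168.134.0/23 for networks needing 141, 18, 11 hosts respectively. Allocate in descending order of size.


141 hosts -> /24 (254 usable): 192.168.134.0/24
18 hosts -> /27 (30 usable): 192.168.135.0/27
11 hosts -> /28 (14 usable): 192.168.135.32/28
Allocation: 192.168.134.0/24 (141 hosts, 254 usable); 192.168.135.0/27 (18 hosts, 30 usable); 192.168.135.32/28 (11 hosts, 14 usable)


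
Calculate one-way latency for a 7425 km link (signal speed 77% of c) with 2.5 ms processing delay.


Speed = 0.77 * 3e5 km/s = 231000 km/s
Propagation delay = 7425 / 231000 = 0.0321 s = 32.1429 ms
Processing delay = 2.5 ms
Total one-way latency = 34.6429 ms


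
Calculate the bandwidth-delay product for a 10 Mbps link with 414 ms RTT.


BDP = bandwidth * RTT
= 10 Mbps * 414 ms
= 10 * 1e6 * 414 / 1000 bits
= 4140000 bits
= 517500 bytes
= 505.3711 KB
BDP = 4140000 bits (517500 bytes)


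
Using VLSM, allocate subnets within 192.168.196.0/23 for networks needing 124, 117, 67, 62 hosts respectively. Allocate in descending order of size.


124 hosts -> /25 (126 usable): 192.168.196.0/25
117 hosts -> /25 (126 usable): 192.168.196.128/25
67 hosts -> /25 (126 usable): 192.168.197.0/25
62 hosts -> /26 (62 usable): 192.168.197.128/26
Allocation: 192.168.196.0/25 (124 hosts, 126 usable); 192.168.196.128/25 (117 hosts, 126 usable); 192.168.197.0/25 (67 hosts, 126 usable); 192.168.197.128/26 (62 hosts, 62 usable)


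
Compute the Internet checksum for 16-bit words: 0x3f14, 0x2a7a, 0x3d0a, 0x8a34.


Sum all words (with carry folding):
+ 0x3f14 = 0x3f14
+ 0x2a7a = 0x698e
+ 0x3d0a = 0xa698
+ 0x8a34 = 0x30cd
One's complement: ~0x30cd
Checksum = 0xcf32


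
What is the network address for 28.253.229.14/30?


IP:   00011100.11111101.11100101.00001110
Mask: 11111111.11111111.11111111.11111100
AND operation:
Net:  00011100.11111101.11100101.00001100
Network: 28.253.229.12/30


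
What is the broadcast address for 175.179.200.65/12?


Network: 175.176.0.0/12
Host bits = 20
Set all host bits to 1:
Broadcast: 175.191.255.255


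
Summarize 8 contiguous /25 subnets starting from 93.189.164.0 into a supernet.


Original prefix: /25
Number of subnets: 8 = 2^3
New prefix = 25 - 3 = 22
Supernet: 93.189.164.0/22


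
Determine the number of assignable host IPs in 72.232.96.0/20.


Host bits = 32 - 20 = 12
Total addresses = 2^12 = 4096
Usable = total - 2 (network and broadcast)
Usable hosts: 4094


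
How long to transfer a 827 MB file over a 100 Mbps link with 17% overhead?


Effective throughput = 100 * (1 - 17/100) = 83 Mbps
File size in Mb = 827 * 8 = 6616 Mb
Time = 6616 / 83
Time = 79.7108 seconds


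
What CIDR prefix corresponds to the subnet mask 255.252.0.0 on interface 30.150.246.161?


Binary: 11111111.11111100.00000000.00000000
Count leading 1s
Prefix: /14


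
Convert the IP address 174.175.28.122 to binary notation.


174 = 10101110
175 = 10101111
28 = 00011100
122 = 01111010
Binary: 10101110.10101111.00011100.01111010


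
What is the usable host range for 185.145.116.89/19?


Network: 185.145.96.0
Broadcast: 185.145.127.255
First usable = network + 1
Last usable = broadcast - 1
Range: 185.145.96.1 to 185.145.127.254


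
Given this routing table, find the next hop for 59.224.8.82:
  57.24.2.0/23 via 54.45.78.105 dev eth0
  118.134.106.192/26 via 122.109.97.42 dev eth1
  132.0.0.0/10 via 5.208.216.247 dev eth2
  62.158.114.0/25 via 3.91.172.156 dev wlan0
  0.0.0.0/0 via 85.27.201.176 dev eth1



Longest prefix match for 59.224.8.82:
  /23 57.24.2.0: no
  /26 118.134.106.192: no
  /10 132.0.0.0: no
  /25 62.158.114.0: no
  /0 0.0.0.0: MATCH
Selected: next-hop 85.27.201.176 via eth1 (matched /0)


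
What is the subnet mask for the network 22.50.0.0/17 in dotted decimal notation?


/17 means 17 network bits, 15 host bits
Binary: 11111111111111111000000000000000
Mask: 255.255.128.0


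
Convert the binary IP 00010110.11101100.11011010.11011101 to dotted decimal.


00010110 = 22
11101100 = 236
11011010 = 218
11011101 = 221
IP: 22.236.218.221


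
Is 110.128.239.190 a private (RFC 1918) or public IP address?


RFC 1918 private ranges:
  10.0.0.0/8 (10.0.0.0 - 10.255.255.255)
  172.16.0.0/12 (172.16.0.0 - 172.31.255.255)
  192.168.0.0/16 (192.168.0.0 - 192.168.255.255)
Public (not in any RFC 1918 range)


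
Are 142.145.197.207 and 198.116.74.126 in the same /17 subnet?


Mask: 255.255.128.0
142.145.197.207 AND mask = 142.145.128.0
198.116.74.126 AND mask = 198.116.0.0
No, different subnets (142.145.128.0 vs 198.116.0.0)


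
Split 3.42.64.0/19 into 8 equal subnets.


New prefix = 19 + 3 = 22
Each subnet has 1024 addresses
  3.42.64.0/22
  3.42.68.0/22
  3.42.72.0/22
  3.42.76.0/22
  3.42.80.0/22
  3.42.84.0/22
  3.42.88.0/22
  3.42.92.0/22
Subnets: 3.42.64.0/22, 3.42.68.0/22, 3.42.72.0/22, 3.42.76.0/22, 3.42.80.0/22, 3.42.84.0/22, 3.42.88.0/22, 3.42.92.0/22


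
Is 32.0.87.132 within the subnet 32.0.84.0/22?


Subnet network: 32.0.84.0
Test IP AND mask: 32.0.84.0
Yes, 32.0.87.132 is in 32.0.84.0/22


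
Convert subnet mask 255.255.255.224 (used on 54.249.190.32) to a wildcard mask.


Subnet mask: 255.255.255.224
Wildcard = 255.255.255.255 - subnet mask
255 - 255 = 0
255 - 255 = 0
255 - 255 = 0
255 - 224 = 31
Wildcard: 0.0.0.31
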